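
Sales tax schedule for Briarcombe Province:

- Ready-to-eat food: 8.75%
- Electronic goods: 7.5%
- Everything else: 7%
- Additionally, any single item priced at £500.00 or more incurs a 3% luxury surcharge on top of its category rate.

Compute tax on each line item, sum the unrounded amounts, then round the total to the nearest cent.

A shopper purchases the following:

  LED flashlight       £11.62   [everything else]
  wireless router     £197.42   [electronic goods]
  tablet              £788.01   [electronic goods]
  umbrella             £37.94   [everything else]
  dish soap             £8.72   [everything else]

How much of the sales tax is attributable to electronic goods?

£97.55

Wireless router £197.42: electronic goods → 7.5% → £14.8065
Tablet £788.01: electronic goods → 7.5% + 3% surcharge = 10.5% → £82.74105
Tax on electronic goods: unrounded sum = £97.54755 → £97.55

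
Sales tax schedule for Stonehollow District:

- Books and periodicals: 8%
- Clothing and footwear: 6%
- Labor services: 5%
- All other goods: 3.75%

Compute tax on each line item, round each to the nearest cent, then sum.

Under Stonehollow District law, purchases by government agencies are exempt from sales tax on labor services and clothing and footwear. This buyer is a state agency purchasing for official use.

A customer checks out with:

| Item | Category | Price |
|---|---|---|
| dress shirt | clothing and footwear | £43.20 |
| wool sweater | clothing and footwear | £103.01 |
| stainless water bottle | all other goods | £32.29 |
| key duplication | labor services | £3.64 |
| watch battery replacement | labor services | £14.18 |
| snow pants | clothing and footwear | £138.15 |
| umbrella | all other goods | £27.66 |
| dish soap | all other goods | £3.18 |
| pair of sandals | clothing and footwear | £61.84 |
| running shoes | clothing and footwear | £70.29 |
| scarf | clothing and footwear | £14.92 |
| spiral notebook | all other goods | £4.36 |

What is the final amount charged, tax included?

£519.25

Dress shirt £43.20: clothing and footwear, buyer-exempt → 0% → £0.00
Wool sweater £103.01: clothing and footwear, buyer-exempt → 0% → £0.00
Stainless water bottle £32.29: all other goods → 3.75% → £1.21
Key duplication £3.64: labor services, buyer-exempt → 0% → £0.00
Watch battery replacement £14.18: labor services, buyer-exempt → 0% → £0.00
Snow pants £138.15: clothing and footwear, buyer-exempt → 0% → £0.00
Umbrella £27.66: all other goods → 3.75% → £1.04
Dish soap £3.18: all other goods → 3.75% → £0.12
Pair of sandals £61.84: clothing and footwear, buyer-exempt → 0% → £0.00
Running shoes £70.29: clothing and footwear, buyer-exempt → 0% → £0.00
Scarf £14.92: clothing and footwear, buyer-exempt → 0% → £0.00
Spiral notebook £4.36: all other goods → 3.75% → £0.16
Subtotal = £516.72; tax = £2.53; total due = £519.25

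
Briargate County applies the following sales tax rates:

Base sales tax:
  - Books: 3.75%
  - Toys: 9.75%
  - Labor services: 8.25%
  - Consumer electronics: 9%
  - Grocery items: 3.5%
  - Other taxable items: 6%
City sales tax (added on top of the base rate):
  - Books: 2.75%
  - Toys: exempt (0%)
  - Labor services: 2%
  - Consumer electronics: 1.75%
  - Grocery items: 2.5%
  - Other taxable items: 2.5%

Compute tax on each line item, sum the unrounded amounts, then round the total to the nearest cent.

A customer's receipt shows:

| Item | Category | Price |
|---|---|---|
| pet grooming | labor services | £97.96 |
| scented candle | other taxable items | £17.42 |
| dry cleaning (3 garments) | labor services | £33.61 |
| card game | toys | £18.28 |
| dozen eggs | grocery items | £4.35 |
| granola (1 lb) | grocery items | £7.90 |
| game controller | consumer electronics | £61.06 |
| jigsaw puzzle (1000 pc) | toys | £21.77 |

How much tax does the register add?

£26.17

Pet grooming £97.96: labor services → 8.25% + 2% city = 10.25% → £10.0409
Scented candle £17.42: other taxable items → 6% + 2.5% city = 8.5% → £1.4807
Dry cleaning (3 garments) £33.61: labor services → 8.25% + 2% city = 10.25% → £3.445025
Card game £18.28: toys → 9.75% + 0% city = 9.75% → £1.7823
Dozen eggs £4.35: grocery items → 3.5% + 2.5% city = 6% → £0.261
Granola (1 lb) £7.90: grocery items → 3.5% + 2.5% city = 6% → £0.474
Game controller £61.06: consumer electronics → 9% + 1.75% city = 10.75% → £6.56395
Jigsaw puzzle (1000 pc) £21.77: toys → 9.75% + 0% city = 9.75% → £2.122575
Unrounded tax sum = £26.17045 → £26.17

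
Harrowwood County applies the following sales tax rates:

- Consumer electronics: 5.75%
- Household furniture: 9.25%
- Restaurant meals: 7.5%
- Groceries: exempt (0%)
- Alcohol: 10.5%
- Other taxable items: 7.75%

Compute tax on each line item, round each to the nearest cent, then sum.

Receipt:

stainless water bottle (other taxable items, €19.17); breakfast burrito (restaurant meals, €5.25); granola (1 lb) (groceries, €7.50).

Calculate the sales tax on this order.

Stainless water bottle €19.17: other taxable items → 7.75% → €1.49
Breakfast burrito €5.25: restaurant meals → 7.5% → €0.39
Granola (1 lb) €7.50: groceries → 0% → €0.00
Total tax = €1.49 + €0.39 = €1.88

€1.88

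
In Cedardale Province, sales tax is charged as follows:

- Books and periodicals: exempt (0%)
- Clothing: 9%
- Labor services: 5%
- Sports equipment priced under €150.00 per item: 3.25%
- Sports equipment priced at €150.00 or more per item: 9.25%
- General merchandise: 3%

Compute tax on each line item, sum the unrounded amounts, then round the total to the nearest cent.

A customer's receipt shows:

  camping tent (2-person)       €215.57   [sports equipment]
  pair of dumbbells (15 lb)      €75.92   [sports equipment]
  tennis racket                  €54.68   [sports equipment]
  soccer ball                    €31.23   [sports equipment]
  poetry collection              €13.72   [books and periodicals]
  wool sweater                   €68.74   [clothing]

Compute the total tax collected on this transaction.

Camping tent (2-person) €215.57: sports equipment, €150.00 or more → 9.25% → €19.940225
Pair of dumbbells (15 lb) €75.92: sports equipment, under €150.00 → 3.25% → €2.4674
Tennis racket €54.68: sports equipment, under €150.00 → 3.25% → €1.7771
Soccer ball €31.23: sports equipment, under €150.00 → 3.25% → €1.014975
Poetry collection €13.72: books and periodicals → 0% → €0.00
Wool sweater €68.74: clothing → 9% → €6.1866
Unrounded tax sum = €31.3863 → €31.39

€31.39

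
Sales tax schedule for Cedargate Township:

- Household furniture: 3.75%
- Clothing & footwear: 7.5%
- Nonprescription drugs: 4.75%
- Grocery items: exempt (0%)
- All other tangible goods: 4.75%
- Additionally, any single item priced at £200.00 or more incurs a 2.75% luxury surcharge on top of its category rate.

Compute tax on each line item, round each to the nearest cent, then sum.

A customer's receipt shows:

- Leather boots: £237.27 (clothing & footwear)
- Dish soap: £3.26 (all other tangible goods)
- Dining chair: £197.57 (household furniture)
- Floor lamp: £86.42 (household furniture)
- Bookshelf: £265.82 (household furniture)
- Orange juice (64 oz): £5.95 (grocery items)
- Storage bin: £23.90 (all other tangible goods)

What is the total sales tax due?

Leather boots £237.27: clothing & footwear → 7.5% + 2.75% surcharge = 10.25% → £24.32
Dish soap £3.26: all other tangible goods → 4.75% → £0.15
Dining chair £197.57: household furniture → 3.75% → £7.41
Floor lamp £86.42: household furniture → 3.75% → £3.24
Bookshelf £265.82: household furniture → 3.75% + 2.75% surcharge = 6.5% → £17.28
Orange juice (64 oz) £5.95: grocery items → 0% → £0.00
Storage bin £23.90: all other tangible goods → 4.75% → £1.14
Total tax = £24.32 + £0.15 + £7.41 + £3.24 + £17.28 + £1.14 = £53.54

£53.54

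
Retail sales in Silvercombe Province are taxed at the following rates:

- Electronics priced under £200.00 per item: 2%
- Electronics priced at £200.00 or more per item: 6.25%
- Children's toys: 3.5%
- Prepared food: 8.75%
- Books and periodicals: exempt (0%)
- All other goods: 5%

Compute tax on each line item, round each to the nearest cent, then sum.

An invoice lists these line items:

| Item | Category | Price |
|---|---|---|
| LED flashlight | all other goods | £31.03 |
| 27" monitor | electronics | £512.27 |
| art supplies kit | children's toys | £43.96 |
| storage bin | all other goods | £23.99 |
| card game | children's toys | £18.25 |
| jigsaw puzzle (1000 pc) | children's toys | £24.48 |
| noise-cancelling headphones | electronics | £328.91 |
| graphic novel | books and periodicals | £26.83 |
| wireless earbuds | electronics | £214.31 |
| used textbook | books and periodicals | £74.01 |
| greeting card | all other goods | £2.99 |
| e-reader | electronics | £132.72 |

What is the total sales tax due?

£74.56

LED flashlight £31.03: all other goods → 5% → £1.55
27" monitor £512.27: electronics, £200.00 or more → 6.25% → £32.02
Art supplies kit £43.96: children's toys → 3.5% → £1.54
Storage bin £23.99: all other goods → 5% → £1.20
Card game £18.25: children's toys → 3.5% → £0.64
Jigsaw puzzle (1000 pc) £24.48: children's toys → 3.5% → £0.86
Noise-cancelling headphones £328.91: electronics, £200.00 or more → 6.25% → £20.56
Graphic novel £26.83: books and periodicals → 0% → £0.00
Wireless earbuds £214.31: electronics, £200.00 or more → 6.25% → £13.39
Used textbook £74.01: books and periodicals → 0% → £0.00
Greeting card £2.99: all other goods → 5% → £0.15
E-reader £132.72: electronics, under £200.00 → 2% → £2.65
Total tax = £1.55 + £32.02 + £1.54 + £1.20 + £0.64 + £0.86 + £20.56 + £13.39 + £0.15 + £2.65 = £74.56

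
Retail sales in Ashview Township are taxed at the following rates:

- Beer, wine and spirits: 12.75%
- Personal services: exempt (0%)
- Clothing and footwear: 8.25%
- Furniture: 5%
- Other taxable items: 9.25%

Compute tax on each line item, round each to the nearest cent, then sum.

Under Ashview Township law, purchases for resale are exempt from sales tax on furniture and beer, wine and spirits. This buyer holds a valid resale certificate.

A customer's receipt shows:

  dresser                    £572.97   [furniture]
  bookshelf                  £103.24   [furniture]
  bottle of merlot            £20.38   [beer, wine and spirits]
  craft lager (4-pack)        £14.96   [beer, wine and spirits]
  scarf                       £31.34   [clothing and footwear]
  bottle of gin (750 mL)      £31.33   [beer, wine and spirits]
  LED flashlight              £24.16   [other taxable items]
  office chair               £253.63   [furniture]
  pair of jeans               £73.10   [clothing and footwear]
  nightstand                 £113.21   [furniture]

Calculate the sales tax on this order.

Dresser £572.97: furniture, buyer-exempt → 0% → £0.00
Bookshelf £103.24: furniture, buyer-exempt → 0% → £0.00
Bottle of merlot £20.38: beer, wine and spirits, buyer-exempt → 0% → £0.00
Craft lager (4-pack) £14.96: beer, wine and spirits, buyer-exempt → 0% → £0.00
Scarf £31.34: clothing and footwear → 8.25% → £2.59
Bottle of gin (750 mL) £31.33: beer, wine and spirits, buyer-exempt → 0% → £0.00
LED flashlight £24.16: other taxable items → 9.25% → £2.23
Office chair £253.63: furniture, buyer-exempt → 0% → £0.00
Pair of jeans £73.10: clothing and footwear → 8.25% → £6.03
Nightstand £113.21: furniture, buyer-exempt → 0% → £0.00
Total tax = £2.59 + £2.23 + £6.03 = £10.85

£10.85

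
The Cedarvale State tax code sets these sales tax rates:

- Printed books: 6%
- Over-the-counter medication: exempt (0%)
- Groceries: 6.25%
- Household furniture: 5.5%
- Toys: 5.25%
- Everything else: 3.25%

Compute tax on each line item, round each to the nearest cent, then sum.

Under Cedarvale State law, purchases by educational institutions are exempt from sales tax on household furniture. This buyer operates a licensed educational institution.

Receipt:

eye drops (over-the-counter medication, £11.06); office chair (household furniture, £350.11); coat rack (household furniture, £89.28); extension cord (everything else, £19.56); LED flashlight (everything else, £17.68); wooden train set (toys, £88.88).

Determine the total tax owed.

Eye drops £11.06: over-the-counter medication → 0% → £0.00
Office chair £350.11: household furniture, buyer-exempt → 0% → £0.00
Coat rack £89.28: household furniture, buyer-exempt → 0% → £0.00
Extension cord £19.56: everything else → 3.25% → £0.64
LED flashlight £17.68: everything else → 3.25% → £0.57
Wooden train set £88.88: toys → 5.25% → £4.67
Total tax = £0.64 + £0.57 + £4.67 = £5.88

£5.88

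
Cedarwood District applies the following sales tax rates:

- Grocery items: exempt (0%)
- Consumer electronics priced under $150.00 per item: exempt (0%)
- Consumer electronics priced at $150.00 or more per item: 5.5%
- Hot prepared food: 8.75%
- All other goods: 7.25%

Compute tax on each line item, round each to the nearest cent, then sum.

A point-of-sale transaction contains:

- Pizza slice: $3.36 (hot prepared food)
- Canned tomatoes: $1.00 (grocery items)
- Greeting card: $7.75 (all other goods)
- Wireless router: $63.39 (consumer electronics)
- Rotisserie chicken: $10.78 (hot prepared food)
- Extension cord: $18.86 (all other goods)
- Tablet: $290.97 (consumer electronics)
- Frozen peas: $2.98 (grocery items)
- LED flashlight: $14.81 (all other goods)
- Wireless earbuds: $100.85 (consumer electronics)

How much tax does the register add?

$20.23

Pizza slice $3.36: hot prepared food → 8.75% → $0.29
Canned tomatoes $1.00: grocery items → 0% → $0.00
Greeting card $7.75: all other goods → 7.25% → $0.56
Wireless router $63.39: consumer electronics, under $150.00 → 0% → $0.00
Rotisserie chicken $10.78: hot prepared food → 8.75% → $0.94
Extension cord $18.86: all other goods → 7.25% → $1.37
Tablet $290.97: consumer electronics, $150.00 or more → 5.5% → $16.00
Frozen peas $2.98: grocery items → 0% → $0.00
LED flashlight $14.81: all other goods → 7.25% → $1.07
Wireless earbuds $100.85: consumer electronics, under $150.00 → 0% → $0.00
Total tax = $0.29 + $0.56 + $0.94 + $1.37 + $16.00 + $1.07 = $20.23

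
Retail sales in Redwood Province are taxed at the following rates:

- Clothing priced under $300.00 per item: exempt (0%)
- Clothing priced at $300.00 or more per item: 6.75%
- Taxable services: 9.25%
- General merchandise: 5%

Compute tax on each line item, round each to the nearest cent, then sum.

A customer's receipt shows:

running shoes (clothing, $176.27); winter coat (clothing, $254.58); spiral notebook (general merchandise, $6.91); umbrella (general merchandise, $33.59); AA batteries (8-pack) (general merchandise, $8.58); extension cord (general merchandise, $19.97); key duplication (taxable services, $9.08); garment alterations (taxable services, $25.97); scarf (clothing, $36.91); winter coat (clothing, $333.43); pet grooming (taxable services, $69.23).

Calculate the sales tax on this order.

Running shoes $176.27: clothing, under $300.00 → 0% → $0.00
Winter coat $254.58: clothing, under $300.00 → 0% → $0.00
Spiral notebook $6.91: general merchandise → 5% → $0.35
Umbrella $33.59: general merchandise → 5% → $1.68
AA batteries (8-pack) $8.58: general merchandise → 5% → $0.43
Extension cord $19.97: general merchandise → 5% → $1.00
Key duplication $9.08: taxable services → 9.25% → $0.84
Garment alterations $25.97: taxable services → 9.25% → $2.40
Scarf $36.91: clothing, under $300.00 → 0% → $0.00
Winter coat $333.43: clothing, $300.00 or more → 6.75% → $22.51
Pet grooming $69.23: taxable services → 9.25% → $6.40
Total tax = $0.35 + $1.68 + $0.43 + $1.00 + $0.84 + $2.40 + $22.51 + $6.40 = $35.61

$35.61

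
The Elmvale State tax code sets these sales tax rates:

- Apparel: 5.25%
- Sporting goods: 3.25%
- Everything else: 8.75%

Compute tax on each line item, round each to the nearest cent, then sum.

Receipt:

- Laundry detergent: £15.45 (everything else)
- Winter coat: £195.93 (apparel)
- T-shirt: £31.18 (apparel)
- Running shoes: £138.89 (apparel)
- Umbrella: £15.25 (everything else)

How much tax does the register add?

£21.90

Laundry detergent £15.45: everything else → 8.75% → £1.35
Winter coat £195.93: apparel → 5.25% → £10.29
T-shirt £31.18: apparel → 5.25% → £1.64
Running shoes £138.89: apparel → 5.25% → £7.29
Umbrella £15.25: everything else → 8.75% → £1.33
Total tax = £1.35 + £10.29 + £1.64 + £7.29 + £1.33 = £21.90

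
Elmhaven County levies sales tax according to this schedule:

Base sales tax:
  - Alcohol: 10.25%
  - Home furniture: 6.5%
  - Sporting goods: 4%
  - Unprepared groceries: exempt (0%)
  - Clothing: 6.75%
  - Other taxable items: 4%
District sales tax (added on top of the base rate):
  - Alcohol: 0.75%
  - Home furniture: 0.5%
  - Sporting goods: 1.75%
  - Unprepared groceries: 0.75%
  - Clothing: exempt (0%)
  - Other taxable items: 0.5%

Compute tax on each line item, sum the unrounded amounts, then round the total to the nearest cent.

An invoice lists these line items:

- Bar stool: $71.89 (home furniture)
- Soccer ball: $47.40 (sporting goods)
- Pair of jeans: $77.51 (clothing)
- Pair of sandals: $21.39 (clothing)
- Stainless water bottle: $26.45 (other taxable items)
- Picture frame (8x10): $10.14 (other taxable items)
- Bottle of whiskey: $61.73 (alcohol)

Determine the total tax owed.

Bar stool $71.89: home furniture → 6.5% + 0.5% district = 7% → $5.0323
Soccer ball $47.40: sporting goods → 4% + 1.75% district = 5.75% → $2.7255
Pair of jeans $77.51: clothing → 6.75% + 0% district = 6.75% → $5.231925
Pair of sandals $21.39: clothing → 6.75% + 0% district = 6.75% → $1.443825
Stainless water bottle $26.45: other taxable items → 4% + 0.5% district = 4.5% → $1.19025
Picture frame (8x10) $10.14: other taxable items → 4% + 0.5% district = 4.5% → $0.4563
Bottle of whiskey $61.73: alcohol → 10.25% + 0.75% district = 11% → $6.7903
Unrounded tax sum = $22.8704 → $22.87

$22.87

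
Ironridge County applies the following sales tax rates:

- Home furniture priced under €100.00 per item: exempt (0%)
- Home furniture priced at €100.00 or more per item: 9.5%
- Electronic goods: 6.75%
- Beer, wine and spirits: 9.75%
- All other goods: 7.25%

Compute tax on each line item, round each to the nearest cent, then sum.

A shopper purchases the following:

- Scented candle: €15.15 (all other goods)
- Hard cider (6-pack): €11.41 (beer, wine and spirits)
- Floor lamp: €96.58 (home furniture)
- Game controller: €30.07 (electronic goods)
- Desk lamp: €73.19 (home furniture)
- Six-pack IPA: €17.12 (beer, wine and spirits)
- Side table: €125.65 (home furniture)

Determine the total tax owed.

Scented candle €15.15: all other goods → 7.25% → €1.10
Hard cider (6-pack) €11.41: beer, wine and spirits → 9.75% → €1.11
Floor lamp €96.58: home furniture, under €100.00 → 0% → €0.00
Game controller €30.07: electronic goods → 6.75% → €2.03
Desk lamp €73.19: home furniture, under €100.00 → 0% → €0.00
Six-pack IPA €17.12: beer, wine and spirits → 9.75% → €1.67
Side table €125.65: home furniture, €100.00 or more → 9.5% → €11.94
Total tax = €1.10 + €1.11 + €2.03 + €1.67 + €11.94 = €17.85

€17.85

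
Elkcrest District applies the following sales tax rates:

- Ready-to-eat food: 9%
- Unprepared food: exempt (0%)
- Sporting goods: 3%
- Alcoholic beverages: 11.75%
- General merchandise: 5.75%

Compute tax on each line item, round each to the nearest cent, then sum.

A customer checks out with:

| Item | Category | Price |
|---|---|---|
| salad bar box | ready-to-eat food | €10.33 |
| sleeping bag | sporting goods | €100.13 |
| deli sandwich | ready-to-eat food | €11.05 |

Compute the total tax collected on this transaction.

€4.92

Salad bar box €10.33: ready-to-eat food → 9% → €0.93
Sleeping bag €100.13: sporting goods → 3% → €3.00
Deli sandwich €11.05: ready-to-eat food → 9% → €0.99
Total tax = €0.93 + €3.00 + €0.99 = €4.92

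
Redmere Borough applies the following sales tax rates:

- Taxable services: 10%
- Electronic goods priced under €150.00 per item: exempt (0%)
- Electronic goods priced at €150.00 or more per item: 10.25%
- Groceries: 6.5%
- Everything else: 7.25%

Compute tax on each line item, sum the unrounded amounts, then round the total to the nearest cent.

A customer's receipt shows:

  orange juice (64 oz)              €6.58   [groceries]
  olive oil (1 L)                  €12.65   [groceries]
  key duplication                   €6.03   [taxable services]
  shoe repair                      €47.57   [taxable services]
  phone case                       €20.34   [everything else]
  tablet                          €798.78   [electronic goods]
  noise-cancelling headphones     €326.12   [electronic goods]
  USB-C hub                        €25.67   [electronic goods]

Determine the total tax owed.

€123.39

Orange juice (64 oz) €6.58: groceries → 6.5% → €0.4277
Olive oil (1 L) €12.65: groceries → 6.5% → €0.82225
Key duplication €6.03: taxable services → 10% → €0.603
Shoe repair €47.57: taxable services → 10% → €4.757
Phone case €20.34: everything else → 7.25% → €1.47465
Tablet €798.78: electronic goods, €150.00 or more → 10.25% → €81.87495
Noise-cancelling headphones €326.12: electronic goods, €150.00 or more → 10.25% → €33.4273
USB-C hub €25.67: electronic goods, under €150.00 → 0% → €0.00
Unrounded tax sum = €123.38685 → €123.39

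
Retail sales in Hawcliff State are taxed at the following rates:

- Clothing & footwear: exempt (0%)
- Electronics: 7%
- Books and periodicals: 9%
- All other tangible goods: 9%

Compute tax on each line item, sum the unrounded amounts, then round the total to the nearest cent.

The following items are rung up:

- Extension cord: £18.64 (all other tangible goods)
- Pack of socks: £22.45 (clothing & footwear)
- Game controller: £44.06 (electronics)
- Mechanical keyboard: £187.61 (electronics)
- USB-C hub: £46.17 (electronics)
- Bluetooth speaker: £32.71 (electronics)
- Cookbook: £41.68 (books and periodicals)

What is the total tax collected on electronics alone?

Game controller £44.06: electronics → 7% → £3.0842
Mechanical keyboard £187.61: electronics → 7% → £13.1327
USB-C hub £46.17: electronics → 7% → £3.2319
Bluetooth speaker £32.71: electronics → 7% → £2.2897
Tax on electronics: unrounded sum = £21.7385 → £21.74

£21.74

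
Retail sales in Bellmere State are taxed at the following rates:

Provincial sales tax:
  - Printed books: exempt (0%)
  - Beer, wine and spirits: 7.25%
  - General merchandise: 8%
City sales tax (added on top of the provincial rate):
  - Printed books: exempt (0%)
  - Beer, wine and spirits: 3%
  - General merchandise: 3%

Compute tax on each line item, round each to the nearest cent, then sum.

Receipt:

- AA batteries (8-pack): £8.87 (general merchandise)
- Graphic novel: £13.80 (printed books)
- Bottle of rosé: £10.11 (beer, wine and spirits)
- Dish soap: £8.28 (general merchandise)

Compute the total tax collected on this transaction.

£2.93

AA batteries (8-pack) £8.87: general merchandise → 8% + 3% city = 11% → £0.98
Graphic novel £13.80: printed books → 0% + 0% city = 0% → £0.00
Bottle of rosé £10.11: beer, wine and spirits → 7.25% + 3% city = 10.25% → £1.04
Dish soap £8.28: general merchandise → 8% + 3% city = 11% → £0.91
Total tax = £0.98 + £1.04 + £0.91 = £2.93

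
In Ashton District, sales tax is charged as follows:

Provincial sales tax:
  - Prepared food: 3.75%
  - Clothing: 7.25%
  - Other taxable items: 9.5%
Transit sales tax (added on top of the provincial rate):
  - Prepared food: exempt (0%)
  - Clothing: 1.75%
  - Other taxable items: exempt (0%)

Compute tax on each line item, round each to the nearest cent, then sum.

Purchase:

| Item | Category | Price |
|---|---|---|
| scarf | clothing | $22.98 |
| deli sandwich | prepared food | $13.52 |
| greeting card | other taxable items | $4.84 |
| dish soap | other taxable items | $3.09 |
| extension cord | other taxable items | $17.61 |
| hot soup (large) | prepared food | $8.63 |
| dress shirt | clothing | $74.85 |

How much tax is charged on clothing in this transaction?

Scarf $22.98: clothing → 7.25% + 1.75% transit = 9% → $2.07
Dress shirt $74.85: clothing → 7.25% + 1.75% transit = 9% → $6.74
Tax on clothing = $2.07 + $6.74 = $8.81

$8.81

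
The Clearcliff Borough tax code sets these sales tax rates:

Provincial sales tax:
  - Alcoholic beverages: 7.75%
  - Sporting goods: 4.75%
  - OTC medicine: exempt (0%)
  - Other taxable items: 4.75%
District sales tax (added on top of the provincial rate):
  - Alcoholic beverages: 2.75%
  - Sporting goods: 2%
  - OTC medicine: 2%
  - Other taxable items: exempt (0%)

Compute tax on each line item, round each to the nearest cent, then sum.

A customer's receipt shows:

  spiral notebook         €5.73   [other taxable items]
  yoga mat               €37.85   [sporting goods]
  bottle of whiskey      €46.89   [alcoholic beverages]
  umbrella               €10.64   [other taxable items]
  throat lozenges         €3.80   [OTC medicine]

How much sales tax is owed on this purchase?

€8.33

Spiral notebook €5.73: other taxable items → 4.75% + 0% district = 4.75% → €0.27
Yoga mat €37.85: sporting goods → 4.75% + 2% district = 6.75% → €2.55
Bottle of whiskey €46.89: alcoholic beverages → 7.75% + 2.75% district = 10.5% → €4.92
Umbrella €10.64: other taxable items → 4.75% + 0% district = 4.75% → €0.51
Throat lozenges €3.80: OTC medicine → 0% + 2% district = 2% → €0.08
Total tax = €0.27 + €2.55 + €4.92 + €0.51 + €0.08 = €8.33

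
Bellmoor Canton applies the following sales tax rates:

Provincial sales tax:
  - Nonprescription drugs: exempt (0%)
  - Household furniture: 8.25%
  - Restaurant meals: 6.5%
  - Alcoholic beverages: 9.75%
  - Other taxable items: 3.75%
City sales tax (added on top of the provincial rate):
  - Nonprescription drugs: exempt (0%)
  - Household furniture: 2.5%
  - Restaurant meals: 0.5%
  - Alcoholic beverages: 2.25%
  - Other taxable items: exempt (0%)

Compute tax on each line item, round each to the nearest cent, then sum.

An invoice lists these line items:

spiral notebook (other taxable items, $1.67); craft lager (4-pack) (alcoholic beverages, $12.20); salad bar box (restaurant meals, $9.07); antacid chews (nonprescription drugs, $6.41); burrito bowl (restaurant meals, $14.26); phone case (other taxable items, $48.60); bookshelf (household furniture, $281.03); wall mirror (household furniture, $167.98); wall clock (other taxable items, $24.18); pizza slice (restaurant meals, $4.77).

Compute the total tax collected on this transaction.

$54.48

Spiral notebook $1.67: other taxable items → 3.75% + 0% city = 3.75% → $0.06
Craft lager (4-pack) $12.20: alcoholic beverages → 9.75% + 2.25% city = 12% → $1.46
Salad bar box $9.07: restaurant meals → 6.5% + 0.5% city = 7% → $0.63
Antacid chews $6.41: nonprescription drugs → 0% + 0% city = 0% → $0.00
Burrito bowl $14.26: restaurant meals → 6.5% + 0.5% city = 7% → $1.00
Phone case $48.60: other taxable items → 3.75% + 0% city = 3.75% → $1.82
Bookshelf $281.03: household furniture → 8.25% + 2.5% city = 10.75% → $30.21
Wall mirror $167.98: household furniture → 8.25% + 2.5% city = 10.75% → $18.06
Wall clock $24.18: other taxable items → 3.75% + 0% city = 3.75% → $0.91
Pizza slice $4.77: restaurant meals → 6.5% + 0.5% city = 7% → $0.33
Total tax = $0.06 + $1.46 + $0.63 + $1.00 + $1.82 + $30.21 + $18.06 + $0.91 + $0.33 = $54.48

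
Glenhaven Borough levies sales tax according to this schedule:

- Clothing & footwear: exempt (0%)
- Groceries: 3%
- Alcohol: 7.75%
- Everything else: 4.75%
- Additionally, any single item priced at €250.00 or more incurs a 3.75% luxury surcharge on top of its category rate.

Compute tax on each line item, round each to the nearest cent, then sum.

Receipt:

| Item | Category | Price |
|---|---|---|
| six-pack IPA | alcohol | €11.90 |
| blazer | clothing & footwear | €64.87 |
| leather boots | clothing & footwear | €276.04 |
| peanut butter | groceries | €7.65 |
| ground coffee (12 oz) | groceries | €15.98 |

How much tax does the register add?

Six-pack IPA €11.90: alcohol → 7.75% → €0.92
Blazer €64.87: clothing & footwear → 0% → €0.00
Leather boots €276.04: clothing & footwear → 0% + 3.75% surcharge = 3.75% → €10.35
Peanut butter €7.65: groceries → 3% → €0.23
Ground coffee (12 oz) €15.98: groceries → 3% → €0.48
Total tax = €0.92 + €10.35 + €0.23 + €0.48 = €11.98

€11.98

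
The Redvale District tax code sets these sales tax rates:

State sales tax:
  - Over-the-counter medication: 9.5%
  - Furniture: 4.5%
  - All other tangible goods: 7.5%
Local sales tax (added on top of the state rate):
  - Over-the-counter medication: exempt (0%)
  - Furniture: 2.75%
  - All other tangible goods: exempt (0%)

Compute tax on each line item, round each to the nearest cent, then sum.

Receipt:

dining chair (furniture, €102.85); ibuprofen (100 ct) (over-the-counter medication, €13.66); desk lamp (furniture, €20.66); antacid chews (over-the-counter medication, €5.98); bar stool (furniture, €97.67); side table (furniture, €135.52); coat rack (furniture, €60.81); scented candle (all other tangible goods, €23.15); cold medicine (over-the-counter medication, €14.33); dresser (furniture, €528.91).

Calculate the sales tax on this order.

€73.60

Dining chair €102.85: furniture → 4.5% + 2.75% local = 7.25% → €7.46
Ibuprofen (100 ct) €13.66: over-the-counter medication → 9.5% + 0% local = 9.5% → €1.30
Desk lamp €20.66: furniture → 4.5% + 2.75% local = 7.25% → €1.50
Antacid chews €5.98: over-the-counter medication → 9.5% + 0% local = 9.5% → €0.57
Bar stool €97.67: furniture → 4.5% + 2.75% local = 7.25% → €7.08
Side table €135.52: furniture → 4.5% + 2.75% local = 7.25% → €9.83
Coat rack €60.81: furniture → 4.5% + 2.75% local = 7.25% → €4.41
Scented candle €23.15: all other tangible goods → 7.5% + 0% local = 7.5% → €1.74
Cold medicine €14.33: over-the-counter medication → 9.5% + 0% local = 9.5% → €1.36
Dresser €528.91: furniture → 4.5% + 2.75% local = 7.25% → €38.35
Total tax = €7.46 + €1.30 + €1.50 + €0.57 + €7.08 + €9.83 + €4.41 + €1.74 + €1.36 + €38.35 = €73.60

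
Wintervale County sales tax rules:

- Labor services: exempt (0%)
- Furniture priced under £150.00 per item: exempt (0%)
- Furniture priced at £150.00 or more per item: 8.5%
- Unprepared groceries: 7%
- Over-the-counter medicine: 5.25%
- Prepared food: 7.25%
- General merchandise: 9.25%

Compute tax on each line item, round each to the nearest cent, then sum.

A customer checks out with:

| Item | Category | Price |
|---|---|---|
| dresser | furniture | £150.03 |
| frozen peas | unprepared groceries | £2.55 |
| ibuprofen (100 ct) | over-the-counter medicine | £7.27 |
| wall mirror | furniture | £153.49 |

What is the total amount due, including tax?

Dresser £150.03: furniture, £150.00 or more → 8.5% → £12.75
Frozen peas £2.55: unprepared groceries → 7% → £0.18
Ibuprofen (100 ct) £7.27: over-the-counter medicine → 5.25% → £0.38
Wall mirror £153.49: furniture, £150.00 or more → 8.5% → £13.05
Subtotal = £313.34; tax = £26.36; total due = £339.70

£339.70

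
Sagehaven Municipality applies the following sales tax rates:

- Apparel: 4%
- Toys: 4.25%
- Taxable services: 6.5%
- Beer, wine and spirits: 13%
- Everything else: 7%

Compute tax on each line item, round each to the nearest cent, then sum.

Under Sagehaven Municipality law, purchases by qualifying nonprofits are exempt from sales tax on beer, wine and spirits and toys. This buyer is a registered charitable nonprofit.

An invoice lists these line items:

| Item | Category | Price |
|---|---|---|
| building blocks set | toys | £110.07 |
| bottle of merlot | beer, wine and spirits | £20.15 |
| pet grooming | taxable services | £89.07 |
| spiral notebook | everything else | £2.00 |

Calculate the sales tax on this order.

£5.93

Building blocks set £110.07: toys, buyer-exempt → 0% → £0.00
Bottle of merlot £20.15: beer, wine and spirits, buyer-exempt → 0% → £0.00
Pet grooming £89.07: taxable services → 6.5% → £5.79
Spiral notebook £2.00: everything else → 7% → £0.14
Total tax = £5.79 + £0.14 = £5.93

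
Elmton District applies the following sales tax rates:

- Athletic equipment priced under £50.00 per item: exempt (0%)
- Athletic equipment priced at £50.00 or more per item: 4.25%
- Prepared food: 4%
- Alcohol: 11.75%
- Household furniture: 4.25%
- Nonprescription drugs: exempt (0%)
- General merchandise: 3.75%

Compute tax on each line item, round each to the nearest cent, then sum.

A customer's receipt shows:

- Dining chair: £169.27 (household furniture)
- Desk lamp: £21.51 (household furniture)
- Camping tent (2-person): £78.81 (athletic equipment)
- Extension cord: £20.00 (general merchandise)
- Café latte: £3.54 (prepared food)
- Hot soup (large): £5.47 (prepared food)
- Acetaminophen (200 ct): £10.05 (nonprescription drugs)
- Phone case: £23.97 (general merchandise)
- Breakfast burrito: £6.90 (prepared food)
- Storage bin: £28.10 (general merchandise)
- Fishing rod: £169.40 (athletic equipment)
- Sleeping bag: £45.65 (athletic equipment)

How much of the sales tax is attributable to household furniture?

£8.10

Dining chair £169.27: household furniture → 4.25% → £7.19
Desk lamp £21.51: household furniture → 4.25% → £0.91
Tax on household furniture = £7.19 + £0.91 = £8.10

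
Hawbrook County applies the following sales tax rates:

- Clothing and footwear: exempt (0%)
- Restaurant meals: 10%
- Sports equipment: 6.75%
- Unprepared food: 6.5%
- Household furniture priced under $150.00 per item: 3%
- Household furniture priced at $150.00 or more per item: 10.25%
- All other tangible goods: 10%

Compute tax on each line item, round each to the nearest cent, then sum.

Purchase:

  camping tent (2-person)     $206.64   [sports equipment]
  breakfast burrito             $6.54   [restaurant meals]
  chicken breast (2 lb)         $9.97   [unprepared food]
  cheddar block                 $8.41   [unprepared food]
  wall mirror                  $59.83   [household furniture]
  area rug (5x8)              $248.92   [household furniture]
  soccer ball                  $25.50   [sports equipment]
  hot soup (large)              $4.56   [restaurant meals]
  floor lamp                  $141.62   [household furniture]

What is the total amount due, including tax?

$761.52

Camping tent (2-person) $206.64: sports equipment → 6.75% → $13.95
Breakfast burrito $6.54: restaurant meals → 10% → $0.65
Chicken breast (2 lb) $9.97: unprepared food → 6.5% → $0.65
Cheddar block $8.41: unprepared food → 6.5% → $0.55
Wall mirror $59.83: household furniture, under $150.00 → 3% → $1.79
Area rug (5x8) $248.92: household furniture, $150.00 or more → 10.25% → $25.51
Soccer ball $25.50: sports equipment → 6.75% → $1.72
Hot soup (large) $4.56: restaurant meals → 10% → $0.46
Floor lamp $141.62: household furniture, under $150.00 → 3% → $4.25
Subtotal = $711.99; tax = $49.53; total due = $761.52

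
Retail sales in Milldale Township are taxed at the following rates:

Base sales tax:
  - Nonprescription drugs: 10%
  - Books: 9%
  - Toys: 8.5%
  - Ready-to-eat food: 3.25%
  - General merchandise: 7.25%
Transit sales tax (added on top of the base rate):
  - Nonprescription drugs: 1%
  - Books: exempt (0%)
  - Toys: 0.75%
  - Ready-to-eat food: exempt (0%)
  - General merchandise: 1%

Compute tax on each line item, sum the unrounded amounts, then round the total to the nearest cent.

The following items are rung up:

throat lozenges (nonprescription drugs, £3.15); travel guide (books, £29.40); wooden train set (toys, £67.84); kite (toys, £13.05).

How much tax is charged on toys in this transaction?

Wooden train set £67.84: toys → 8.5% + 0.75% transit = 9.25% → £6.2752
Kite £13.05: toys → 8.5% + 0.75% transit = 9.25% → £1.207125
Tax on toys: unrounded sum = £7.482325 → £7.48

£7.48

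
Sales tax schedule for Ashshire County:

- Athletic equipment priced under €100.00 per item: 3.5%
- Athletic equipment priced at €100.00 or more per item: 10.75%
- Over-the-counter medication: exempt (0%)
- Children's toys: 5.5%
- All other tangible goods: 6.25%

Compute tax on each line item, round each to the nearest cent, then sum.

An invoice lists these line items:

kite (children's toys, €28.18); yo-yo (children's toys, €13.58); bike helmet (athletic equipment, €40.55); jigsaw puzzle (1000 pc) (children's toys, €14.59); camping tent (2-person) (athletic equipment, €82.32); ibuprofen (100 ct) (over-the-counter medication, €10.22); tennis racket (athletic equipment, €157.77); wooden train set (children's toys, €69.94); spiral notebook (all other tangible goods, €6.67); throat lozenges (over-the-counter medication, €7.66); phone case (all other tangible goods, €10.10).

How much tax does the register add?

Kite €28.18: children's toys → 5.5% → €1.55
Yo-yo €13.58: children's toys → 5.5% → €0.75
Bike helmet €40.55: athletic equipment, under €100.00 → 3.5% → €1.42
Jigsaw puzzle (1000 pc) €14.59: children's toys → 5.5% → €0.80
Camping tent (2-person) €82.32: athletic equipment, under €100.00 → 3.5% → €2.88
Ibuprofen (100 ct) €10.22: over-the-counter medication → 0% → €0.00
Tennis racket €157.77: athletic equipment, €100.00 or more → 10.75% → €16.96
Wooden train set €69.94: children's toys → 5.5% → €3.85
Spiral notebook €6.67: all other tangible goods → 6.25% → €0.42
Throat lozenges €7.66: over-the-counter medication → 0% → €0.00
Phone case €10.10: all other tangible goods → 6.25% → €0.63
Total tax = €1.55 + €0.75 + €1.42 + €0.80 + €2.88 + €16.96 + €3.85 + €0.42 + €0.63 = €29.26

€29.26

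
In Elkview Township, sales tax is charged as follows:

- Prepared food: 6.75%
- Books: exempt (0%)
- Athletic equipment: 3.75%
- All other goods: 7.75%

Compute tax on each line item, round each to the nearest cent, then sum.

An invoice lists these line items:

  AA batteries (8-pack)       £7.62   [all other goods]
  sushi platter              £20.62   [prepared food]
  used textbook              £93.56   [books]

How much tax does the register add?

£1.98

AA batteries (8-pack) £7.62: all other goods → 7.75% → £0.59
Sushi platter £20.62: prepared food → 6.75% → £1.39
Used textbook £93.56: books → 0% → £0.00
Total tax = £0.59 + £1.39 = £1.98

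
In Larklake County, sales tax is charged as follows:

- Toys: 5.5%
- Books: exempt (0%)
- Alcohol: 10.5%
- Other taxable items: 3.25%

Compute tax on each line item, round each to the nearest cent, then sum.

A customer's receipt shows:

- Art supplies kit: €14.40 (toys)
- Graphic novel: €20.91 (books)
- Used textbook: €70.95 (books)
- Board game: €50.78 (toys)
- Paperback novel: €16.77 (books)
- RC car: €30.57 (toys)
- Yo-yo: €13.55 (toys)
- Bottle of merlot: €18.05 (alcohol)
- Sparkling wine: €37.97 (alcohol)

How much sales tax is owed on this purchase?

€11.90

Art supplies kit €14.40: toys → 5.5% → €0.79
Graphic novel €20.91: books → 0% → €0.00
Used textbook €70.95: books → 0% → €0.00
Board game €50.78: toys → 5.5% → €2.79
Paperback novel €16.77: books → 0% → €0.00
RC car €30.57: toys → 5.5% → €1.68
Yo-yo €13.55: toys → 5.5% → €0.75
Bottle of merlot €18.05: alcohol → 10.5% → €1.90
Sparkling wine €37.97: alcohol → 10.5% → €3.99
Total tax = €0.79 + €2.79 + €1.68 + €0.75 + €1.90 + €3.99 = €11.90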